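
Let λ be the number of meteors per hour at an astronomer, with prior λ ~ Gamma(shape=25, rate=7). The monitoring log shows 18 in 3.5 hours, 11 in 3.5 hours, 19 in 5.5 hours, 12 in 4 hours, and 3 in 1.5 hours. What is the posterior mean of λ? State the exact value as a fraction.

88/25

Total count: 18 + 11 + 19 + 12 + 3 = 63.
Total exposure: 3.5 + 3.5 + 5.5 + 4 + 1.5 = 18 hours.
The Gamma prior is conjugate for the Poisson rate, so λ | data ~ Gamma(25+63, 7+18) = Gamma(88, 25).
Posterior mean = α'/β' = 88/25.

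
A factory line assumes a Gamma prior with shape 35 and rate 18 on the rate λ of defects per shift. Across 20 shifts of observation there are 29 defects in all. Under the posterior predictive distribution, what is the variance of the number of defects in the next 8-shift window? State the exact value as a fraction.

Total count 29 over total exposure 20 shifts.
The Gamma prior is conjugate for the Poisson rate, so λ | data ~ Gamma(35+29, 18+20) = Gamma(64, 38).
The posterior predictive for a window of length T is Negative Binomial with variance T·α'·(β'+T)/β'² = 8·64·46/1444 = 5888/361.

5888/361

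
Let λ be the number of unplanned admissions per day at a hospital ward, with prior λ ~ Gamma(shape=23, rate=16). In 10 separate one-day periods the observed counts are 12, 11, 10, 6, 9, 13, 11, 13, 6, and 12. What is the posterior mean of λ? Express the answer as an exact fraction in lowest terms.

Total count: 12 + 11 + 10 + 6 + 9 + 13 + 11 + 13 + 6 + 12 = 103.
Total exposure: 10 days.
The Gamma prior is conjugate for the Poisson rate, so λ | data ~ Gamma(23+103, 16+10) = Gamma(126, 26).
Posterior mean = α'/β' = 126/26 = 63/13.

63/13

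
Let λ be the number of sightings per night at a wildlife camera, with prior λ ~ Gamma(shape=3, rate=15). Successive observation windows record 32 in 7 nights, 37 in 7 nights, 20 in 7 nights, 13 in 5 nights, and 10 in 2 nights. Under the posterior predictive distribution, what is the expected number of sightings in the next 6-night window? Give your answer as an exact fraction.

690/43

Total count: 32 + 37 + 20 + 13 + 10 = 112.
Total exposure: 7 + 7 + 7 + 5 + 2 = 28 nights.
The Gamma prior is conjugate for the Poisson rate, so λ | data ~ Gamma(3+112, 15+28) = Gamma(115, 43).
Predictive mean over a 6-night window = T·E[λ|data] = 6·115/43 = 690/43.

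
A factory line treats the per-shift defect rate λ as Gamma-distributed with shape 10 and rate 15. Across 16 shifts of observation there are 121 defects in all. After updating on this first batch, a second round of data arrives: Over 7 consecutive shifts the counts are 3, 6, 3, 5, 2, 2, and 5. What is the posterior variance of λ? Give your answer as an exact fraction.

157/1444

Total count 121 over total exposure 16 shifts.
After the first batch: Gamma(10 + 121, 15 + 16) = Gamma(131, 31).
Total count: 3 + 6 + 3 + 5 + 2 + 2 + 5 = 26.
Total exposure: 7 shifts.
After the second batch: Gamma(131 + 26, 31 + 7) = Gamma(157, 38).
Posterior variance = α'/β'² = 157/1444.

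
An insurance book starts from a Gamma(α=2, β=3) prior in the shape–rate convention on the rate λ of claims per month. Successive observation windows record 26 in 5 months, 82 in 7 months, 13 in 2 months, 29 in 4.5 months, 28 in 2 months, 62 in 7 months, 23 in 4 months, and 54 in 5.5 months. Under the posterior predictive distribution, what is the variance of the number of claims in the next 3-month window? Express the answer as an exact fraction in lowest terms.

Total count: 26 + 82 + 13 + 29 + 28 + 62 + 23 + 54 = 317.
Total exposure: 5 + 7 + 2 + 4.5 + 2 + 7 + 4 + 5.5 = 37 months.
Conjugate update: add total count to the shape and total exposure to the rate, giving Gamma(319, 40).
The posterior predictive for a window of length T is Negative Binomial with variance T·α'·(β'+T)/β'² = 3·319·43/1600 = 41151/1600.

41151/1600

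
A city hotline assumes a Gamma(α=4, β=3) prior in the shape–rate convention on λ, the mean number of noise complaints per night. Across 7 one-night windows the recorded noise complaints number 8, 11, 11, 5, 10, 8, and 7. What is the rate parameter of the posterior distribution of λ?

10

Total count: 8 + 11 + 11 + 5 + 10 + 8 + 7 = 60.
Total exposure: 7 nights.
Conjugate update: add total count to the shape and total exposure to the rate, giving Gamma(64, 10).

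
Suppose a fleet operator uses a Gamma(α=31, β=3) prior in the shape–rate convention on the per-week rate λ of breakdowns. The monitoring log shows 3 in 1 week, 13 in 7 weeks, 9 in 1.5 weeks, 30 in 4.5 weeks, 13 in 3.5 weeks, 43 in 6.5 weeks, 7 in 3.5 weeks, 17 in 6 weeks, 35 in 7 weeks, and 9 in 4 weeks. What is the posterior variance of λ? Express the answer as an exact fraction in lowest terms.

Total count: 3 + 13 + 9 + 30 + 13 + 43 + 7 + 17 + 35 + 9 = 179.
Total exposure: 1 + 7 + 1.5 + 4.5 + 3.5 + 6.5 + 3.5 + 6 + 7 + 4 = 44.5 weeks.
The Gamma prior is conjugate for the Poisson rate, so λ | data ~ Gamma(31+179, 3+44.5) = Gamma(210, 95/2).
Posterior variance = α'/β'² = 210/(9025/4) = 168/1805.

168/1805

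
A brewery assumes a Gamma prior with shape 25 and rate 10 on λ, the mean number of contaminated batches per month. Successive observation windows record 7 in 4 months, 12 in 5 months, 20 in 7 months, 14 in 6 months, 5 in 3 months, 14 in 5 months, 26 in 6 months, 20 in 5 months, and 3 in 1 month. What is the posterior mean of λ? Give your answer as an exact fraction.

Total count: 7 + 12 + 20 + 14 + 5 + 14 + 26 + 20 + 3 = 121.
Total exposure: 4 + 5 + 7 + 6 + 3 + 5 + 6 + 5 + 1 = 42 months.
Posterior: α' = 25 + 121 = 146, β' = 10 + 42 = 52.
Posterior mean = α'/β' = 146/52 = 73/26.

73/26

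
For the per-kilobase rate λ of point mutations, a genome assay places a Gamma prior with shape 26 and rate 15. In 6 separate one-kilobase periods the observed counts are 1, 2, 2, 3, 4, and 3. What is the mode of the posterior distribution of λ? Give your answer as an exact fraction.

Total count: 1 + 2 + 2 + 3 + 4 + 3 = 15.
Total exposure: 6 kilobases.
By Gamma–Poisson conjugacy, the posterior is Gamma(α + Σx, β + Σt) = Gamma(26 + 15, 15 + 6) = Gamma(41, 21).
Posterior mode = (α'−1)/β' = 40/21.

40/21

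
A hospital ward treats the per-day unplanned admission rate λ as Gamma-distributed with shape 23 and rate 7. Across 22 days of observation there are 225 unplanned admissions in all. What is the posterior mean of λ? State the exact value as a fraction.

248/29

Total count 225 over total exposure 22 days.
Gamma(α, β) with Poisson data over total exposure Σt gives posterior Gamma(α+Σx, β+Σt) = Gamma(248, 29).
Posterior mean = α'/β' = 248/29.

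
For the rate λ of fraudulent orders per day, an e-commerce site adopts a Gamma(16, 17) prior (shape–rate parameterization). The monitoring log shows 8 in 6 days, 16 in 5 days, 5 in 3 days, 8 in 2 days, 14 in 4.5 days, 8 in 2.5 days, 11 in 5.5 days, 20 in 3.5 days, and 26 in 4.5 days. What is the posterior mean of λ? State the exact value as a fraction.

Total count: 8 + 16 + 5 + 8 + 14 + 8 + 11 + 20 + 26 = 116.
Total exposure: 6 + 5 + 3 + 2 + 4.5 + 2.5 + 5.5 + 3.5 + 4.5 = 36.5 days.
By Gamma–Poisson conjugacy, the posterior is Gamma(α + Σx, β + Σt) = Gamma(16 + 116, 17 + 36.5) = Gamma(132, 107/2).
Posterior mean = α'/β' = 132/(107/2) = 264/107.

264/107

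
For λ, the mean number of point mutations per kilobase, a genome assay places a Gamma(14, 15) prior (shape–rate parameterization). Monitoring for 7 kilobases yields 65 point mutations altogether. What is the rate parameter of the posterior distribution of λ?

Total count 65 over total exposure 7 kilobases.
By Gamma–Poisson conjugacy, the posterior is Gamma(α + Σx, β + Σt) = Gamma(14 + 65, 15 + 7) = Gamma(79, 22).

22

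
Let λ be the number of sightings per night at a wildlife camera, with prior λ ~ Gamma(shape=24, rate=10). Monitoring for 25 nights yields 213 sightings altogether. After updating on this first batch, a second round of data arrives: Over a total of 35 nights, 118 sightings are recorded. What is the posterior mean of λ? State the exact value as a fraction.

Total count 213 over total exposure 25 nights.
After the first batch: Gamma(24 + 213, 10 + 25) = Gamma(237, 35).
Total count 118 over total exposure 35 nights.
After the second batch: Gamma(237 + 118, 35 + 35) = Gamma(355, 70).
Posterior mean = α'/β' = 355/70 = 71/14.

71/14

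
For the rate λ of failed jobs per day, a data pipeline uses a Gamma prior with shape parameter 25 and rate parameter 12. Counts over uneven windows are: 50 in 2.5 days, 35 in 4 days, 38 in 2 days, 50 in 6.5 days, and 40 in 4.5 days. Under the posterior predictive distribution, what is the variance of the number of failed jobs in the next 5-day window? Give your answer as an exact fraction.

Total count: 50 + 35 + 38 + 50 + 40 = 213.
Total exposure: 2.5 + 4 + 2 + 6.5 + 4.5 = 19.5 days.
Conjugate update: add total count to the shape and total exposure to the rate, giving Gamma(238, 63/2).
The posterior predictive for a window of length T is Negative Binomial with variance T·α'·(β'+T)/β'² = 5·238·(73/2)/(3969/4) = 24820/567.

24820/567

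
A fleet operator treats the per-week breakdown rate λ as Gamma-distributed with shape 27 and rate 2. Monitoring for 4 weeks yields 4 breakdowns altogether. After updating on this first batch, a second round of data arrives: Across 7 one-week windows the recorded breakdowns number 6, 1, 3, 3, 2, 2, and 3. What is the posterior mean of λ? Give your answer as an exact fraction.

51/13

Total count 4 over total exposure 4 weeks.
After the first batch: Gamma(27 + 4, 2 + 4) = Gamma(31, 6).
Total count: 6 + 1 + 3 + 3 + 2 + 2 + 3 = 20.
Total exposure: 7 weeks.
After the second batch: Gamma(31 + 20, 6 + 7) = Gamma(51, 13).
Posterior mean = α'/β' = 51/13.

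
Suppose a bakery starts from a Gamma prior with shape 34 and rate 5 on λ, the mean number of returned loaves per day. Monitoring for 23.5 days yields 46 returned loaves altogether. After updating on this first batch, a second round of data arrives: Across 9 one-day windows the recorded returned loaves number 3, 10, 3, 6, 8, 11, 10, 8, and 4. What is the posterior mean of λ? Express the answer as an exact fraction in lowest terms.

Total count 46 over total exposure 23.5 days.
After the first batch: Gamma(34 + 46, 5 + 23.5) = Gamma(80, 57/2).
Total count: 3 + 10 + 3 + 6 + 8 + 11 + 10 + 8 + 4 = 63.
Total exposure: 9 days.
After the second batch: Gamma(80 + 63, 57/2 + 9) = Gamma(143, 75/2).
Posterior mean = α'/β' = 143/(75/2) = 286/75.

286/75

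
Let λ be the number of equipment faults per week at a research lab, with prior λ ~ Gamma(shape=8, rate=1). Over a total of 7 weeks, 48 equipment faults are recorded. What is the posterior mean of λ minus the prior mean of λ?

Total count 48 over total exposure 7 weeks.
Conjugate update: add total count to the shape and total exposure to the rate, giving Gamma(56, 8).
Posterior mean = 56/8 = 7; prior mean = 8/1 = 8. Difference = 7 − 8 = -1.

-1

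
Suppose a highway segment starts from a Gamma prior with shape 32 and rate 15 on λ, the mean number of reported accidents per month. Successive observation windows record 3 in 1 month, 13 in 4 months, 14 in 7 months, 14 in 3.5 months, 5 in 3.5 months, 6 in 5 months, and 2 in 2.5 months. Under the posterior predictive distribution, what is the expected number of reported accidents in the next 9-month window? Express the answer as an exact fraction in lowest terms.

Total count: 3 + 13 + 14 + 14 + 5 + 6 + 2 = 57.
Total exposure: 1 + 4 + 7 + 3.5 + 3.5 + 5 + 2.5 = 26.5 months.
Posterior: α' = 32 + 57 = 89, β' = 15 + 26.5 = 83/2.
Predictive mean over a 9-month window = T·E[λ|data] = 9·89/(83/2) = 1602/83.

1602/83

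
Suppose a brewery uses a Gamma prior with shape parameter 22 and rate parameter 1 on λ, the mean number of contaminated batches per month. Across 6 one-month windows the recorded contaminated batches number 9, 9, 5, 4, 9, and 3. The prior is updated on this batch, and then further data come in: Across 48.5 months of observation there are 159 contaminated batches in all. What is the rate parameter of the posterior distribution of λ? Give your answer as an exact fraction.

Total count: 9 + 9 + 5 + 4 + 9 + 3 = 39.
Total exposure: 6 months.
After the first batch: Gamma(22 + 39, 1 + 6) = Gamma(61, 7).
Total count 159 over total exposure 48.5 months.
After the second batch: Gamma(61 + 159, 7 + 48.5) = Gamma(220, 111/2).

111/2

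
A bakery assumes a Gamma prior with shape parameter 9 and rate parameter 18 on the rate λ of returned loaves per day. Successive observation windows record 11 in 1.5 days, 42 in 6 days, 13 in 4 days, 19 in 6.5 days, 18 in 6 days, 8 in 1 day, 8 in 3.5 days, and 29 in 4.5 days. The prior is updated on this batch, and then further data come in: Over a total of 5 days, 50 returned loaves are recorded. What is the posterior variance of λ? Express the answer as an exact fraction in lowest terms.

207/3136

Total count: 11 + 42 + 13 + 19 + 18 + 8 + 8 + 29 = 148.
Total exposure: 1.5 + 6 + 4 + 6.5 + 6 + 1 + 3.5 + 4.5 = 33 days.
After the first batch: Gamma(9 + 148, 18 + 33) = Gamma(157, 51).
Total count 50 over total exposure 5 days.
After the second batch: Gamma(157 + 50, 51 + 5) = Gamma(207, 56).
Posterior variance = α'/β'² = 207/3136.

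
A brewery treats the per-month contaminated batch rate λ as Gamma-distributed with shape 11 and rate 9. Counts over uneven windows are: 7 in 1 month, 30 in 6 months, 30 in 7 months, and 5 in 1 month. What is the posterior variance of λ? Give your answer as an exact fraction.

Total count: 7 + 30 + 30 + 5 = 72.
Total exposure: 1 + 6 + 7 + 1 = 15 months.
The Gamma prior is conjugate for the Poisson rate, so λ | data ~ Gamma(11+72, 9+15) = Gamma(83, 24).
Posterior variance = α'/β'² = 83/576.

83/576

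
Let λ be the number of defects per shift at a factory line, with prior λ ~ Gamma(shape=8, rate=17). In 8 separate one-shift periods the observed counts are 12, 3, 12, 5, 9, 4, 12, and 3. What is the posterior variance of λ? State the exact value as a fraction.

Total count: 12 + 3 + 12 + 5 + 9 + 4 + 12 + 3 = 60.
Total exposure: 8 shifts.
Conjugate update: add total count to the shape and total exposure to the rate, giving Gamma(68, 25).
Posterior variance = α'/β'² = 68/625.

68/625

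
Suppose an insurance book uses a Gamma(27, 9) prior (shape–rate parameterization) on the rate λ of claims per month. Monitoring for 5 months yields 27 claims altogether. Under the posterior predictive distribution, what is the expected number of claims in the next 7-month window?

Total count 27 over total exposure 5 months.
Posterior: α' = 27 + 27 = 54, β' = 9 + 5 = 14.
Predictive mean over a 7-month window = T·E[λ|data] = 7·54/14 = 27.

27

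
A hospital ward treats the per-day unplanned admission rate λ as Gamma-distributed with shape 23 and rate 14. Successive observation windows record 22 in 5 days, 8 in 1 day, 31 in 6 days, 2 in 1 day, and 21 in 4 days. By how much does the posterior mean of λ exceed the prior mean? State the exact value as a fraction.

785/434

Total count: 22 + 8 + 31 + 2 + 21 = 84.
Total exposure: 5 + 1 + 6 + 1 + 4 = 17 days.
Conjugate update: add total count to the shape and total exposure to the rate, giving Gamma(107, 31).
Posterior mean = 107/31 = 107/31; prior mean = 23/14 = 23/14. Difference = 107/31 − 23/14 = 785/434.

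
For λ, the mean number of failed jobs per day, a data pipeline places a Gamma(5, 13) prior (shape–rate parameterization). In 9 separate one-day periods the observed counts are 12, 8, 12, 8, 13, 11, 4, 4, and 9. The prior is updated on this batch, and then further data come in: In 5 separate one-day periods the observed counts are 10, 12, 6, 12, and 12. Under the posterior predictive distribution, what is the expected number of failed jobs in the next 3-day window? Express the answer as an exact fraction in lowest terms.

Total count: 12 + 8 + 12 + 8 + 13 + 11 + 4 + 4 + 9 = 81.
Total exposure: 9 days.
After the first batch: Gamma(5 + 81, 13 + 9) = Gamma(86, 22).
Total count: 10 + 12 + 6 + 12 + 12 = 52.
Total exposure: 5 days.
After the second batch: Gamma(86 + 52, 22 + 5) = Gamma(138, 27).
Predictive mean over a 3-day window = T·E[λ|data] = 3·138/27 = 46/3.

46/3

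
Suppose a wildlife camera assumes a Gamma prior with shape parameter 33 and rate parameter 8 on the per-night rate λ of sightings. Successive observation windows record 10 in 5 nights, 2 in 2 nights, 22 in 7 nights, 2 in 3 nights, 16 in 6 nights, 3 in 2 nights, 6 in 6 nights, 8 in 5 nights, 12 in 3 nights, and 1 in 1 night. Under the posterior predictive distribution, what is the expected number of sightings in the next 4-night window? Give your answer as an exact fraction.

115/12

Total count: 10 + 2 + 22 + 2 + 16 + 3 + 6 + 8 + 12 + 1 = 82.
Total exposure: 5 + 2 + 7 + 3 + 6 + 2 + 6 + 5 + 3 + 1 = 40 nights.
Gamma(α, β) with Poisson data over total exposure Σt gives posterior Gamma(α+Σx, β+Σt) = Gamma(115, 48).
Predictive mean over a 4-night window = T·E[λ|data] = 4·115/48 = 115/12.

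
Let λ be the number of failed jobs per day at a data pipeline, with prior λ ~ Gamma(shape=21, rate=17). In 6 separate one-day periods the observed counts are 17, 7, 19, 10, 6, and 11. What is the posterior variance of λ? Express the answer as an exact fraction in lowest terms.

91/529

Total count: 17 + 7 + 19 + 10 + 6 + 11 = 70.
Total exposure: 6 days.
The Gamma prior is conjugate for the Poisson rate, so λ | data ~ Gamma(21+70, 17+6) = Gamma(91, 23).
Posterior variance = α'/β'² = 91/529.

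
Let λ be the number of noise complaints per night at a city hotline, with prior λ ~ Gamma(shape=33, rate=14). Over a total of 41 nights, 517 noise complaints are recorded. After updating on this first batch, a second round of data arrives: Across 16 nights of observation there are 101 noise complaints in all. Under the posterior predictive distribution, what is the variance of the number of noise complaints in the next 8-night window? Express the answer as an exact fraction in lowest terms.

Total count 517 over total exposure 41 nights.
After the first batch: Gamma(33 + 517, 14 + 41) = Gamma(550, 55).
Total count 101 over total exposure 16 nights.
After the second batch: Gamma(550 + 101, 55 + 16) = Gamma(651, 71).
The posterior predictive for a window of length T is Negative Binomial with variance T·α'·(β'+T)/β'² = 8·651·79/5041 = 411432/5041.

411432/5041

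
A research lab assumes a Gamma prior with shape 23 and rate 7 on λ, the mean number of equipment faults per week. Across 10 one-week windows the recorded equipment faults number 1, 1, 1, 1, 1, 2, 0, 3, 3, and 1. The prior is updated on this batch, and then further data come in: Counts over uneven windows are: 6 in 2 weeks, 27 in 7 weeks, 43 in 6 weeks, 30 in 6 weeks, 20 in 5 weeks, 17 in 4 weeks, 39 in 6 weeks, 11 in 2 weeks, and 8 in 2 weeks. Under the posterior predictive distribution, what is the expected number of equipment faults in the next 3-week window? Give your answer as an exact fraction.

Total count: 1 + 1 + 1 + 1 + 1 + 2 + 0 + 3 + 3 + 1 = 14.
Total exposure: 10 weeks.
After the first batch: Gamma(23 + 14, 7 + 10) = Gamma(37, 17).
Total count: 6 + 27 + 43 + 30 + 20 + 17 + 39 + 11 + 8 = 201.
Total exposure: 2 + 7 + 6 + 6 + 5 + 4 + 6 + 2 + 2 = 40 weeks.
After the second batch: Gamma(37 + 201, 17 + 40) = Gamma(238, 57).
Predictive mean over a 3-week window = T·E[λ|data] = 3·238/57 = 238/19.

238/19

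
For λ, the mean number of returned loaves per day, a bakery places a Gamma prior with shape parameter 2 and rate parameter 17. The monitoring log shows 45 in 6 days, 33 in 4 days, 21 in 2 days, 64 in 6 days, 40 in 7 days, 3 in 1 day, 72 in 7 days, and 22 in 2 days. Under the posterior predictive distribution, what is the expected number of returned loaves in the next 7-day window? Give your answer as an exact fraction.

1057/26

Total count: 45 + 33 + 21 + 64 + 40 + 3 + 72 + 22 = 300.
Total exposure: 6 + 4 + 2 + 6 + 7 + 1 + 7 + 2 = 35 days.
Posterior: α' = 2 + 300 = 302, β' = 17 + 35 = 52.
Predictive mean over a 7-day window = T·E[λ|data] = 7·302/52 = 1057/26.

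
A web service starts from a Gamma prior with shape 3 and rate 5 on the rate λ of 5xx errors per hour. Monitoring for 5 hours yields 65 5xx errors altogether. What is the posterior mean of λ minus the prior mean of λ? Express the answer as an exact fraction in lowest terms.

Total count 65 over total exposure 5 hours.
The Gamma prior is conjugate for the Poisson rate, so λ | data ~ Gamma(3+65, 5+5) = Gamma(68, 10).
Posterior mean = 68/10 = 34/5; prior mean = 3/5 = 3/5. Difference = 34/5 − 3/5 = 31/5.

31/5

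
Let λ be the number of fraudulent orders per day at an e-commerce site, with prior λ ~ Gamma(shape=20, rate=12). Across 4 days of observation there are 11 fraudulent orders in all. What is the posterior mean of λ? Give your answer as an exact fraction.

Total count 11 over total exposure 4 days.
Gamma(α, β) with Poisson data over total exposure Σt gives posterior Gamma(α+Σx, β+Σt) = Gamma(31, 16).
Posterior mean = α'/β' = 31/16.

31/16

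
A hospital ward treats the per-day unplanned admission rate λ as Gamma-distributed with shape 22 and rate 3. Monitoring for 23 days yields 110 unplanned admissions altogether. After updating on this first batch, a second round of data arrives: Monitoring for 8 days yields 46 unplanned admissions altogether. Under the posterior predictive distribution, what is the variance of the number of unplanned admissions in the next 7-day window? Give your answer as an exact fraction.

25543/578

Total count 110 over total exposure 23 days.
After the first batch: Gamma(22 + 110, 3 + 23) = Gamma(132, 26).
Total count 46 over total exposure 8 days.
After the second batch: Gamma(132 + 46, 26 + 8) = Gamma(178, 34).
The posterior predictive for a window of length T is Negative Binomial with variance T·α'·(β'+T)/β'² = 7·178·41/1156 = 25543/578.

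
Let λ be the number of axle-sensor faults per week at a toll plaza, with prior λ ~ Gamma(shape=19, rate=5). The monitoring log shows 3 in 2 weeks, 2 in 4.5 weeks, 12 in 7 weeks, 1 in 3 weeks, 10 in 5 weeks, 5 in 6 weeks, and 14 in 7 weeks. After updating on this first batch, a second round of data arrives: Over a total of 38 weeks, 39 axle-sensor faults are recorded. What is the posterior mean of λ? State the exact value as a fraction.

42/31

Total count: 3 + 2 + 12 + 1 + 10 + 5 + 14 = 47.
Total exposure: 2 + 4.5 + 7 + 3 + 5 + 6 + 7 = 34.5 weeks.
After the first batch: Gamma(19 + 47, 5 + 34.5) = Gamma(66, 79/2).
Total count 39 over total exposure 38 weeks.
After the second batch: Gamma(66 + 39, 79/2 + 38) = Gamma(105, 155/2).
Posterior mean = α'/β' = 105/(155/2) = 42/31.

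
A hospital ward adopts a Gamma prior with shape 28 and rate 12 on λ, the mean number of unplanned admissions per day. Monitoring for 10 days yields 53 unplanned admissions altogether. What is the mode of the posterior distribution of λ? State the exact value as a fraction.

40/11

Total count 53 over total exposure 10 days.
By Gamma–Poisson conjugacy, the posterior is Gamma(α + Σx, β + Σt) = Gamma(28 + 53, 12 + 10) = Gamma(81, 22).
Posterior mode = (α'−1)/β' = 80/22 = 40/11.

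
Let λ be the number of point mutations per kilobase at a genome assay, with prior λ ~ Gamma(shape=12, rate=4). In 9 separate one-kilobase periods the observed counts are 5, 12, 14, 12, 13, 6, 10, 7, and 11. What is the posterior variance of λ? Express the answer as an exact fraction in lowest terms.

102/169

Total count: 5 + 12 + 14 + 12 + 13 + 6 + 10 + 7 + 11 = 90.
Total exposure: 9 kilobases.
Posterior: α' = 12 + 90 = 102, β' = 4 + 9 = 13.
Posterior variance = α'/β'² = 102/169.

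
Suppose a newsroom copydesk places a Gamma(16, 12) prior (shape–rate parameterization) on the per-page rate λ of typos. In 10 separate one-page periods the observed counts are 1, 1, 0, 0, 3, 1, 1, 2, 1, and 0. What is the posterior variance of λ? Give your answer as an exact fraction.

13/242

Total count: 1 + 1 + 0 + 0 + 3 + 1 + 1 + 2 + 1 + 0 = 10.
Total exposure: 10 pages.
The Gamma prior is conjugate for the Poisson rate, so λ | data ~ Gamma(16+10, 12+10) = Gamma(26, 22).
Posterior variance = α'/β'² = 26/484 = 13/242.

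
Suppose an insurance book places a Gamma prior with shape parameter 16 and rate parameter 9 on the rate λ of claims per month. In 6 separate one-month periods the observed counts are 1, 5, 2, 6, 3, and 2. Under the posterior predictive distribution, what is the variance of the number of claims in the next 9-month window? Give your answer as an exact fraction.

168/5

Total count: 1 + 5 + 2 + 6 + 3 + 2 = 19.
Total exposure: 6 months.
Conjugate update: add total count to the shape and total exposure to the rate, giving Gamma(35, 15).
The posterior predictive for a window of length T is Negative Binomial with variance T·α'·(β'+T)/β'² = 9·35·24/225 = 168/5.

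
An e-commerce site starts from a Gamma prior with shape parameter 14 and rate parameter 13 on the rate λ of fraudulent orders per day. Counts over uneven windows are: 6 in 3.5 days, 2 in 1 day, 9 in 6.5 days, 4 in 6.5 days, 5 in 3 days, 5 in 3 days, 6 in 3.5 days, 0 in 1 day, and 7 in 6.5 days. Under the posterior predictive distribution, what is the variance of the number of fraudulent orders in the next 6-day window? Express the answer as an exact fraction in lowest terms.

Total count: 6 + 2 + 9 + 4 + 5 + 5 + 6 + 0 + 7 = 44.
Total exposure: 3.5 + 1 + 6.5 + 6.5 + 3 + 3 + 3.5 + 1 + 6.5 = 34.5 days.
Gamma(α, β) with Poisson data over total exposure Σt gives posterior Gamma(α+Σx, β+Σt) = Gamma(58, 95/2).
The posterior predictive for a window of length T is Negative Binomial with variance T·α'·(β'+T)/β'² = 6·58·(107/2)/(9025/4) = 74472/9025.

74472/9025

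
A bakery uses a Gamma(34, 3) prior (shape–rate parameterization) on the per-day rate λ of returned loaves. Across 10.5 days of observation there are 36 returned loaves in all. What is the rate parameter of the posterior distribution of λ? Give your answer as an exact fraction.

27/2

Total count 36 over total exposure 10.5 days.
Gamma(α, β) with Poisson data over total exposure Σt gives posterior Gamma(α+Σx, β+Σt) = Gamma(70, 27/2).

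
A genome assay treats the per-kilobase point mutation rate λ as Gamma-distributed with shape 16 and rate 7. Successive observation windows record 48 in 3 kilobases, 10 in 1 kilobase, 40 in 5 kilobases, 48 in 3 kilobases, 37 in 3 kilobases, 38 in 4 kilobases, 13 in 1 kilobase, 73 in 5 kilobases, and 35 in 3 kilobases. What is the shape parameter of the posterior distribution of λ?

358

Total count: 48 + 10 + 40 + 48 + 37 + 38 + 13 + 73 + 35 = 342.
Total exposure: 3 + 1 + 5 + 3 + 3 + 4 + 1 + 5 + 3 = 28 kilobases.
The Gamma prior is conjugate for the Poisson rate, so λ | data ~ Gamma(16+342, 7+28) = Gamma(358, 35).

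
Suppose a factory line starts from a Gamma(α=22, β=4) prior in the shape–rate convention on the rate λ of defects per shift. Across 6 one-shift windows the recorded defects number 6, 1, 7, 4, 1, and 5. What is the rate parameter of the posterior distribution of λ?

Total count: 6 + 1 + 7 + 4 + 1 + 5 = 24.
Total exposure: 6 shifts.
Posterior: α' = 22 + 24 = 46, β' = 4 + 6 = 10.

10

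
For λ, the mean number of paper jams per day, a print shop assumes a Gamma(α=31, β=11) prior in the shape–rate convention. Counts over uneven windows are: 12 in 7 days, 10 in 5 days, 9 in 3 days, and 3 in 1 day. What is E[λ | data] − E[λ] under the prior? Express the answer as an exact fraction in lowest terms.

Total count: 12 + 10 + 9 + 3 = 34.
Total exposure: 7 + 5 + 3 + 1 = 16 days.
Gamma(α, β) with Poisson data over total exposure Σt gives posterior Gamma(α+Σx, β+Σt) = Gamma(65, 27).
Posterior mean = 65/27 = 65/27; prior mean = 31/11 = 31/11. Difference = 65/27 − 31/11 = -122/297.

-122/297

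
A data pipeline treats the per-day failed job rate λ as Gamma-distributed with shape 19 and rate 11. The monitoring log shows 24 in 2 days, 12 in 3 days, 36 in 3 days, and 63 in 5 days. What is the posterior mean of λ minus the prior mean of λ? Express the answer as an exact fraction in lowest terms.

619/132

Total count: 24 + 12 + 36 + 63 = 135.
Total exposure: 2 + 3 + 3 + 5 = 13 days.
Posterior: α' = 19 + 135 = 154, β' = 11 + 13 = 24.
Posterior mean = 154/24 = 77/12; prior mean = 19/11 = 19/11. Difference = 77/12 − 19/11 = 619/132.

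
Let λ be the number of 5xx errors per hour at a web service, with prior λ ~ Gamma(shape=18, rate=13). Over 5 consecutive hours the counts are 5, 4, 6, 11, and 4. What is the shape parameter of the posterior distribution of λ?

48

Total count: 5 + 4 + 6 + 11 + 4 = 30.
Total exposure: 5 hours.
Gamma(α, β) with Poisson data over total exposure Σt gives posterior Gamma(α+Σx, β+Σt) = Gamma(48, 18).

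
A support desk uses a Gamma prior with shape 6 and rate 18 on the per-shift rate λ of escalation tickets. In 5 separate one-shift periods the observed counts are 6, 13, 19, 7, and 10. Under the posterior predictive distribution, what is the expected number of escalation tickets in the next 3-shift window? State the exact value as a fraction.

183/23

Total count: 6 + 13 + 19 + 7 + 10 = 55.
Total exposure: 5 shifts.
The Gamma prior is conjugate for the Poisson rate, so λ | data ~ Gamma(6+55, 18+5) = Gamma(61, 23).
Predictive mean over a 3-shift window = T·E[λ|data] = 3·61/23 = 183/23.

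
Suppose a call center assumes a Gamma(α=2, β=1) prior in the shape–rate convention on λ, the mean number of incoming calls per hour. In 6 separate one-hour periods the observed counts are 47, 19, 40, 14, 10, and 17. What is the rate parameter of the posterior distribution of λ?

Total count: 47 + 19 + 40 + 14 + 10 + 17 = 147.
Total exposure: 6 hours.
Gamma(α, β) with Poisson data over total exposure Σt gives posterior Gamma(α+Σx, β+Σt) = Gamma(149, 7).

7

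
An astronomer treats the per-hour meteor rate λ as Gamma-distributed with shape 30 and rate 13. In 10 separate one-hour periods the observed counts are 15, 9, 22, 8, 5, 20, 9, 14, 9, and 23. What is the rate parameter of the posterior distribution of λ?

Total count: 15 + 9 + 22 + 8 + 5 + 20 + 9 + 14 + 9 + 23 = 134.
Total exposure: 10 hours.
Posterior: α' = 30 + 134 = 164, β' = 13 + 10 = 23.

23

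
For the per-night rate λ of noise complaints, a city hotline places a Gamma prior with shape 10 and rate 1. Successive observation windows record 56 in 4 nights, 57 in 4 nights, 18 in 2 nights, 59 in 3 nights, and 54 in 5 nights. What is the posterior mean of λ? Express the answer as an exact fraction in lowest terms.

Total count: 56 + 57 + 18 + 59 + 54 = 244.
Total exposure: 4 + 4 + 2 + 3 + 5 = 18 nights.
Posterior: α' = 10 + 244 = 254, β' = 1 + 18 = 19.
Posterior mean = α'/β' = 254/19.

254/19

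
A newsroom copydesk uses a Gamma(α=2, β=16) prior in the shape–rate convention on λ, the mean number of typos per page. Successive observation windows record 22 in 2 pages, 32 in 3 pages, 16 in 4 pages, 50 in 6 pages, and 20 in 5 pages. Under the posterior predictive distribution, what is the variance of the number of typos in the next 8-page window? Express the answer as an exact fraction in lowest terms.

Total count: 22 + 32 + 16 + 50 + 20 = 140.
Total exposure: 2 + 3 + 4 + 6 + 5 = 20 pages.
Conjugate update: add total count to the shape and total exposure to the rate, giving Gamma(142, 36).
The posterior predictive for a window of length T is Negative Binomial with variance T·α'·(β'+T)/β'² = 8·142·44/1296 = 3124/81.

3124/81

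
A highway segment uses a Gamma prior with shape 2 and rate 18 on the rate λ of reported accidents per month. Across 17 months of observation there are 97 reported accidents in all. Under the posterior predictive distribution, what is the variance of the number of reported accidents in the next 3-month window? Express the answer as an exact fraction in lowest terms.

11286/1225

Total count 97 over total exposure 17 months.
Conjugate update: add total count to the shape and total exposure to the rate, giving Gamma(99, 35).
The posterior predictive for a window of length T is Negative Binomial with variance T·α'·(β'+T)/β'² = 3·99·38/1225 = 11286/1225.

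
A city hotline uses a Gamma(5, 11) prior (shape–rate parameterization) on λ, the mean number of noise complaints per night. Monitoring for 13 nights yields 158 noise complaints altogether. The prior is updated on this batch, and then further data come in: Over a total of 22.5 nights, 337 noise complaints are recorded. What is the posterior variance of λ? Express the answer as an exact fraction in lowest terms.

Total count 158 over total exposure 13 nights.
After the first batch: Gamma(5 + 158, 11 + 13) = Gamma(163, 24).
Total count 337 over total exposure 22.5 nights.
After the second batch: Gamma(163 + 337, 24 + 22.5) = Gamma(500, 93/2).
Posterior variance = α'/β'² = 500/(8649/4) = 2000/8649.

2000/8649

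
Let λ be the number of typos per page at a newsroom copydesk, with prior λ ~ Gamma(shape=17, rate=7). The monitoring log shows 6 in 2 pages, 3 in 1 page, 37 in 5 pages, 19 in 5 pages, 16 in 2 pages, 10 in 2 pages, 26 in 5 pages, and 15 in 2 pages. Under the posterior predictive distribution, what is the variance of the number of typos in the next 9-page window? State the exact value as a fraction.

53640/961

Total count: 6 + 3 + 37 + 19 + 16 + 10 + 26 + 15 = 132.
Total exposure: 2 + 1 + 5 + 5 + 2 + 2 + 5 + 2 = 24 pages.
By Gamma–Poisson conjugacy, the posterior is Gamma(α + Σx, β + Σt) = Gamma(17 + 132, 7 + 24) = Gamma(149, 31).
The posterior predictive for a window of length T is Negative Binomial with variance T·α'·(β'+T)/β'² = 9·149·40/961 = 53640/961.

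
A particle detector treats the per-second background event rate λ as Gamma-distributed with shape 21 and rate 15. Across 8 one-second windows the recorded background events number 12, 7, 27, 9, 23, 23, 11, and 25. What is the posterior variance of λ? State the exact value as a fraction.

158/529

Total count: 12 + 7 + 27 + 9 + 23 + 23 + 11 + 25 = 137.
Total exposure: 8 seconds.
Conjugate update: add total count to the shape and total exposure to the rate, giving Gamma(158, 23).
Posterior variance = α'/β'² = 158/529.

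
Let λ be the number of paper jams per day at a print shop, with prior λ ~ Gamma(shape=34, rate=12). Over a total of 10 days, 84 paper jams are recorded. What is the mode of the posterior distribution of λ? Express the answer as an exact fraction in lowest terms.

117/22

Total count 84 over total exposure 10 days.
Posterior: α' = 34 + 84 = 118, β' = 12 + 10 = 22.
Posterior mode = (α'−1)/β' = 117/22.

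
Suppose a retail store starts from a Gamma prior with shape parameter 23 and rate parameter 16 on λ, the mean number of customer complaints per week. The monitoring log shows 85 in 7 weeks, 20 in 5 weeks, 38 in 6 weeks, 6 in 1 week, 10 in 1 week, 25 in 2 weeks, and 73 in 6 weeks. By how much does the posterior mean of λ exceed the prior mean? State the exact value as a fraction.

Total count: 85 + 20 + 38 + 6 + 10 + 25 + 73 = 257.
Total exposure: 7 + 5 + 6 + 1 + 1 + 2 + 6 = 28 weeks.
Conjugate update: add total count to the shape and total exposure to the rate, giving Gamma(280, 44).
Posterior mean = 280/44 = 70/11; prior mean = 23/16 = 23/16. Difference = 70/11 − 23/16 = 867/176.

867/176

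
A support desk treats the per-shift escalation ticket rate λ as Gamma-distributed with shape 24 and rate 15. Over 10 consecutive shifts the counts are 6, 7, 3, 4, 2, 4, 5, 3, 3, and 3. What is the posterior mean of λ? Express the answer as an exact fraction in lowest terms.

64/25

Total count: 6 + 7 + 3 + 4 + 2 + 4 + 5 + 3 + 3 + 3 = 40.
Total exposure: 10 shifts.
By Gamma–Poisson conjugacy, the posterior is Gamma(α + Σx, β + Σt) = Gamma(24 + 40, 15 + 10) = Gamma(64, 25).
Posterior mean = α'/β' = 64/25.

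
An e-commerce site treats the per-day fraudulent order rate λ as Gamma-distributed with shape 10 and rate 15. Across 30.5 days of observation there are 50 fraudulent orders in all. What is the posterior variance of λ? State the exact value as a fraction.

Total count 50 over total exposure 30.5 days.
The Gamma prior is conjugate for the Poisson rate, so λ | data ~ Gamma(10+50, 15+30.5) = Gamma(60, 91/2).
Posterior variance = α'/β'² = 60/(8281/4) = 240/8281.

240/8281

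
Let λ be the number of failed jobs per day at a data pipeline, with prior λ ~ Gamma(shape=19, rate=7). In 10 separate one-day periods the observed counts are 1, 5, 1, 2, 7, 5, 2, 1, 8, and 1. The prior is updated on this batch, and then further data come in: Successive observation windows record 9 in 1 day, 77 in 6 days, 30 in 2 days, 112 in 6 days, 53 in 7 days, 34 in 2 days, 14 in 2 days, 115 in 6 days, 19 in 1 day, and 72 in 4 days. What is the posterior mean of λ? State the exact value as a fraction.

Total count: 1 + 5 + 1 + 2 + 7 + 5 + 2 + 1 + 8 + 1 = 33.
Total exposure: 10 days.
After the first batch: Gamma(19 + 33, 7 + 10) = Gamma(52, 17).
Total count: 9 + 77 + 30 + 112 + 53 + 34 + 14 + 115 + 19 + 72 = 535.
Total exposure: 1 + 6 + 2 + 6 + 7 + 2 + 2 + 6 + 1 + 4 = 37 days.
After the second batch: Gamma(52 + 535, 17 + 37) = Gamma(587, 54).
Posterior mean = α'/β' = 587/54.

587/54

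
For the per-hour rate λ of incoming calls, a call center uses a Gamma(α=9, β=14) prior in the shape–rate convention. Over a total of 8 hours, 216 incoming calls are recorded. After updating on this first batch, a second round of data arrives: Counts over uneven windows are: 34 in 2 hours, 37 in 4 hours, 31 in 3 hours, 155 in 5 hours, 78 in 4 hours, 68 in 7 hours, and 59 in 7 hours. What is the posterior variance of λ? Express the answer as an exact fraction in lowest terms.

229/972

Total count 216 over total exposure 8 hours.
After the first batch: Gamma(9 + 216, 14 + 8) = Gamma(225, 22).
Total count: 34 + 37 + 31 + 155 + 78 + 68 + 59 = 462.
Total exposure: 2 + 4 + 3 + 5 + 4 + 7 + 7 = 32 hours.
After the second batch: Gamma(225 + 462, 22 + 32) = Gamma(687, 54).
Posterior variance = α'/β'² = 687/2916 = 229/972.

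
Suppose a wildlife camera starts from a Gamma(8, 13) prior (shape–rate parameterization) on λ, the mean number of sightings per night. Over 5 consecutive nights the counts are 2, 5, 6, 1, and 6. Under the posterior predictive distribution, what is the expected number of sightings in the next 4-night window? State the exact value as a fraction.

Total count: 2 + 5 + 6 + 1 + 6 = 20.
Total exposure: 5 nights.
By Gamma–Poisson conjugacy, the posterior is Gamma(α + Σx, β + Σt) = Gamma(8 + 20, 13 + 5) = Gamma(28, 18).
Predictive mean over a 4-night window = T·E[λ|data] = 4·28/18 = 56/9.

56/9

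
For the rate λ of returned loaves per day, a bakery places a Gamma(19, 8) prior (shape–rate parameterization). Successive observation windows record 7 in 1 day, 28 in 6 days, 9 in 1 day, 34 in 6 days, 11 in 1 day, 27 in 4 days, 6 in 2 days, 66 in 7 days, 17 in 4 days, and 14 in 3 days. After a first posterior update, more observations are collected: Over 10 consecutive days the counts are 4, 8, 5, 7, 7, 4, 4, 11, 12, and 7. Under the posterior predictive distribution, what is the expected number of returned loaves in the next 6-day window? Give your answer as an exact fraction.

1842/53

Total count: 7 + 28 + 9 + 34 + 11 + 27 + 6 + 66 + 17 + 14 = 219.
Total exposure: 1 + 6 + 1 + 6 + 1 + 4 + 2 + 7 + 4 + 3 = 35 days.
After the first batch: Gamma(19 + 219, 8 + 35) = Gamma(238, 43).
Total count: 4 + 8 + 5 + 7 + 7 + 4 + 4 + 11 + 12 + 7 = 69.
Total exposure: 10 days.
After the second batch: Gamma(238 + 69, 43 + 10) = Gamma(307, 53).
Predictive mean over a 6-day window = T·E[λ|data] = 6·307/53 = 1842/53.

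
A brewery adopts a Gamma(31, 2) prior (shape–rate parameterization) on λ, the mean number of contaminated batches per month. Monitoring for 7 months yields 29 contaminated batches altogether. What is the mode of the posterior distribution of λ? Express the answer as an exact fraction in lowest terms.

Total count 29 over total exposure 7 months.
Gamma(α, β) with Poisson data over total exposure Σt gives posterior Gamma(α+Σx, β+Σt) = Gamma(60, 9).
Posterior mode = (α'−1)/β' = 59/9.

59/9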